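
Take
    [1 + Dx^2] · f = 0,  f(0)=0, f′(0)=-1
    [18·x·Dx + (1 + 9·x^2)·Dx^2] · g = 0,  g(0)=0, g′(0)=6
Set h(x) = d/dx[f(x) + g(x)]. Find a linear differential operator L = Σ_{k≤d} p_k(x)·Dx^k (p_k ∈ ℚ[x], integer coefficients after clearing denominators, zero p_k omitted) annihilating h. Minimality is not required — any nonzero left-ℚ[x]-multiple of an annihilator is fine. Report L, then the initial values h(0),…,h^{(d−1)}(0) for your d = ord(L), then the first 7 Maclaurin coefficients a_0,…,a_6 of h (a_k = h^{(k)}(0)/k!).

f: a_k = 0, -1, 0, 1/6, 0, -1/120, 0, …
g: a_k = 0, 6, 0, -18, 0, 486/5, 0, …
Weyl lclm of L_f,L_g ⇒ L₀ (ord ≤ 4).
h₀' ⇒ L via d/dx closure of L₀.
L = (-1926·x + 17820·x^3 + 1458·x^5) + (-17 + 351·x^2 + 4617·x^4 + 729·x^6)·Dx + (-1926·x + 17820·x^3 + 1458·x^5)·Dx^2 + (-17 + 351·x^2 + 4617·x^4 + 729·x^6)·Dx^3  (order 3).
h: a_k = 5, 0, -107/2, 0, 11663/24, 0, -3149279/720, …
ICs: h(0) = 5, h′(0) = 0, h′′(0) = -107.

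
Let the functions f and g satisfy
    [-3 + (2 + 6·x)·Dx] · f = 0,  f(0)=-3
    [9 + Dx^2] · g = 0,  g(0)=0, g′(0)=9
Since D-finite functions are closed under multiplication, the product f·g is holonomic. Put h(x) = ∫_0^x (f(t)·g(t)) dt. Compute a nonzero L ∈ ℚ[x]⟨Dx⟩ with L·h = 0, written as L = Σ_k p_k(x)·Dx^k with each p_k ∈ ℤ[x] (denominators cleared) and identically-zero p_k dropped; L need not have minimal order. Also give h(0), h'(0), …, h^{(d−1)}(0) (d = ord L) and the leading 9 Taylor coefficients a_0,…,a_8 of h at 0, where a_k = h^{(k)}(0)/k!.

f: a_k = -3, -9/2, 27/8, -81/16, 1215/128, -5103/256, 45927/1024, -216513/2048, 8444007/32768, …
g: a_k = 0, 9, 0, -27/2, 0, 243/40, 0, -729/560, 0, …
h₀=f·g: eliminate ⇒ L₀, order ≤ 1·2.
h=∫₀ˣh₀: take L = L₀·Dx.
L = (63 + 216·x + 324·x^2)·Dx + (-12 - 36·x)·Dx^2 + (4 + 24·x + 36·x^2)·Dx^3  (order 3).
h: a_k = 0, 0, -27/2, -27/2, 567/32, 243/80, 4617/1280, -177147/8960, 2149821/57344, …
ICs: h(0) = 0, h′(0) = 0, h′′(0) = -27.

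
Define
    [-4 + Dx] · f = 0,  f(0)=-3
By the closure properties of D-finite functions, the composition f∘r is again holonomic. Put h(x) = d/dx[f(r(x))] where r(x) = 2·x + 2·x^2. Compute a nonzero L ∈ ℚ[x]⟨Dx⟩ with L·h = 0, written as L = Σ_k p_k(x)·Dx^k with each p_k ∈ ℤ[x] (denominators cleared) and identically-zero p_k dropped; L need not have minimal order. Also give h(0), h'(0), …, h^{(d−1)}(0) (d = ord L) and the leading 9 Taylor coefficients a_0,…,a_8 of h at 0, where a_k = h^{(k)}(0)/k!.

f: a_k = -3, -12, -24, -32, -32, -128/5, -256/15, -1024/105, -512/105, …
f∘r: x↦r, Dx↦Dx/r' in L_f ⇒ L₀.
h=h₀': d/dx-closure on L₀ ⇒ L.
L = (10 + 32·x + 32·x^2) + (-1 - 2·x)·Dx  (order 1).
h: a_k = -24, -240, -1344, -5504, -18176, -255488/5, -378880/3, -29462528/105, -59772928/105, …
ICs: h(0) = -24.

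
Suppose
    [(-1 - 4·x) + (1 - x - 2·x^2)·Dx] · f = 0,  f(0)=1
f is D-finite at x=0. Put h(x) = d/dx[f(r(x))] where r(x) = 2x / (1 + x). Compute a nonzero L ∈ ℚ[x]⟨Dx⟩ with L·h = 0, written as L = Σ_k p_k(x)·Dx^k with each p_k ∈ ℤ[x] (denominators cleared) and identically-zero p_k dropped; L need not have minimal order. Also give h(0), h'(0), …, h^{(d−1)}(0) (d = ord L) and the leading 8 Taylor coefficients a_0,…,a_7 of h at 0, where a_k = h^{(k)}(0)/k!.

L = (10 + 54·x + 270·x^2 + 162·x^3) + (-1 - 10·x + 90·x^3 + 81·x^4)·Dx  (order 1).
h: a_k = 2, 20, 54, 360, 810, 4860, 10206, 58320, …
ICs: h(0) = 2.

f: a_k = 1, 1, 3, 5, 11, 21, 43, 85, …
f∘r: x↦r, Dx↦Dx/r' in L_f ⇒ L₀.
Differentiate: ansatz ord ≤ ord L₀ ⇒ L.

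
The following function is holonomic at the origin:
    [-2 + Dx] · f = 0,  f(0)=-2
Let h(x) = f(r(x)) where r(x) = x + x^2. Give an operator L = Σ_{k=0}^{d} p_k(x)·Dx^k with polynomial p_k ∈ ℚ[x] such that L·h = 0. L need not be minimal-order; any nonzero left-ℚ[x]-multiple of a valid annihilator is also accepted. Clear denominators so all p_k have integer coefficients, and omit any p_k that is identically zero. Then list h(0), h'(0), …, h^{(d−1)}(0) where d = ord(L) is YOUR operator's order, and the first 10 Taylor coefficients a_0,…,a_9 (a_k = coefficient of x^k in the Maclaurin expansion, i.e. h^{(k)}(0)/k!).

f: a_k = -2, -4, -4, -8/3, -4/3, -8/15, -8/45, -16/315, -4/315, -8/2835, …
f∘r: x↦r, Dx↦Dx/r' in L_f ⇒ L₀.
L = (-2 - 4·x) + Dx  (order 1).
h: a_k = -2, -4, -8, -32/3, -40/3, -208/15, -608/45, -3712/315, -3056/315, -4192/567, …
ICs: h(0) = -2.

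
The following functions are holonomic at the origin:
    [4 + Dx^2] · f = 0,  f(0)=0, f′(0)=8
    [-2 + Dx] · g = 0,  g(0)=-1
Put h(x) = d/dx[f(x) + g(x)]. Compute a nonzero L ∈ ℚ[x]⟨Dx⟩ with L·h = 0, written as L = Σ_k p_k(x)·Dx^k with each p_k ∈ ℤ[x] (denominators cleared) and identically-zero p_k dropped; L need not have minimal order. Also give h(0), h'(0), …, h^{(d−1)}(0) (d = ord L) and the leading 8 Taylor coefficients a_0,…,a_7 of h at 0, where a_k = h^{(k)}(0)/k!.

L = 8 - 4·Dx + 2·Dx^2 - Dx^3  (order 3).
h: a_k = 6, -4, -20, -8/3, 4, -8/15, -8/9, -16/315, …
ICs: h(0) = 6, h′(0) = -4, h′′(0) = -40.

f: a_k = 0, 8, 0, -16/3, 0, 16/15, 0, -32/315, …
g: a_k = -1, -2, -2, -4/3, -2/3, -4/15, -4/45, -8/315, …
L₀ := lclm(L_f,L_g); ord L₀ ≤ 2+1.
Differentiate: ansatz ord ≤ ord L₀ ⇒ L.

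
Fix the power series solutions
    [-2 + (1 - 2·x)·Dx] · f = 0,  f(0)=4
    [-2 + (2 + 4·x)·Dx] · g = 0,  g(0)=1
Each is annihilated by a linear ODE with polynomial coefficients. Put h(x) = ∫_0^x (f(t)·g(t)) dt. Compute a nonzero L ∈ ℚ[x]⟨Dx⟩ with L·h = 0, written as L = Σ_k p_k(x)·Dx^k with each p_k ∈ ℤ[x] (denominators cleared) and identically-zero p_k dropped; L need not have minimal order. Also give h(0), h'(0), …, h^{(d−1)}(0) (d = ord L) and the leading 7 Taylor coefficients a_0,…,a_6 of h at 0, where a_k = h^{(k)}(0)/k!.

f: a_k = 4, 8, 16, 32, 64, 128, 256, …
g: a_k = 1, 1, -1/2, 1/2, -5/8, 7/8, -21/16, …
h₀=f·g: eliminate ⇒ L₀, order ≤ 1·1.
∫: right-multiply L₀ by Dx.
L = (3 + 2·x)·Dx + (-1 + 4·x^2)·Dx^2  (order 2).
h: a_k = 0, 4, 6, 22/3, 23/2, 179/10, 365/12, …
ICs: h(0) = 0, h′(0) = 4.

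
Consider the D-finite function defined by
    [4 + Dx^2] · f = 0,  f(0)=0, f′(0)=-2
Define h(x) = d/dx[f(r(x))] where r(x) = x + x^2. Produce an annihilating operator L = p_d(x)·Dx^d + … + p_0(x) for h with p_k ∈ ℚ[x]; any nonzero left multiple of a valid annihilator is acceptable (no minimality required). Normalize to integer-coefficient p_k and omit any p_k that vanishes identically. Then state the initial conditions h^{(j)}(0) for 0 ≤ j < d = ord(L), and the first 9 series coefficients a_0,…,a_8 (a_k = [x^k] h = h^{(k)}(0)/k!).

f: a_k = 0, -2, 0, 4/3, 0, -4/15, 0, 8/315, 0, …
Change of var in L_f (x↦r) gives L₀.
h=h₀': d/dx-closure on L₀ ⇒ L.
L = (16 + 32·x + 96·x^2 + 128·x^3 + 64·x^4) + (-6 - 12·x)·Dx + (1 + 4·x + 4·x^2)·Dx^2  (order 2).
h: a_k = -2, -4, 4, 16, 56/3, 0, -832/45, -896/45, -2272/315, …
ICs: h(0) = -2, h′(0) = -4.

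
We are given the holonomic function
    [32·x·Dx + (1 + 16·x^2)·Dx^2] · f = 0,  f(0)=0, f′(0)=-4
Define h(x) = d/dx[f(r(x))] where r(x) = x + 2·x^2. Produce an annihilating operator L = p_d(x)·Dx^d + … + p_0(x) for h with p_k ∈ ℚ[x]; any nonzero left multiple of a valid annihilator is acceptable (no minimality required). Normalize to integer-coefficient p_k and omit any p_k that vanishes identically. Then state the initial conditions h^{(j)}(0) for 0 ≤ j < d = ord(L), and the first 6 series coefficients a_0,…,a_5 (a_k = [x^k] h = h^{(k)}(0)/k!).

f: a_k = 0, -4, 0, 64/3, 0, -1024/5, …
Change of var in L_f (x↦r) gives L₀.
h₀' ⇒ L via d/dx closure of L₀.
L = (-4 + 32·x + 256·x^2 + 768·x^3 + 768·x^4) + (1 + 4·x + 16·x^2 + 128·x^3 + 320·x^4 + 256·x^5)·Dx  (order 1).
h: a_k = -4, -16, 64, 512, 256, -11264, …
ICs: h(0) = -4.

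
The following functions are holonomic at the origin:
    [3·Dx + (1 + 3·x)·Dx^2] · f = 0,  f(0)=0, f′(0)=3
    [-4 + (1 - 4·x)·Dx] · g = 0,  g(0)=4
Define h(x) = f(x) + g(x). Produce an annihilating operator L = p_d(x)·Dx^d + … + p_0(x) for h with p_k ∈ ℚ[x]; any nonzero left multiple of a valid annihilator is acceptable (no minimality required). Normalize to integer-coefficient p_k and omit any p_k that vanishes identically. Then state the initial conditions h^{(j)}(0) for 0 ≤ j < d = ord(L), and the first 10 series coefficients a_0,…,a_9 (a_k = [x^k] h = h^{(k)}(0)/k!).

L = (-432 - 288·x)·Dx + (-78 - 720·x - 576·x^2)·Dx^2 + (11 + x - 144·x^2 - 144·x^3)·Dx^3  (order 3).
h: a_k = 4, 19, 119/2, 265, 4015/4, 20723/5, 32525/2, 460939/7, 2090591/8, 1050763, …
ICs: h(0) = 4, h′(0) = 19, h′′(0) = 119.

f: a_k = 0, 3, -9/2, 9, -81/4, 243/5, -243/2, 2187/7, -6561/8, 2187, …
g: a_k = 4, 16, 64, 256, 1024, 4096, 16384, 65536, 262144, 1048576, …
Sum ⇒ L₀ = lclm(L_f,L_g) in ℚ(x)⟨Dx⟩.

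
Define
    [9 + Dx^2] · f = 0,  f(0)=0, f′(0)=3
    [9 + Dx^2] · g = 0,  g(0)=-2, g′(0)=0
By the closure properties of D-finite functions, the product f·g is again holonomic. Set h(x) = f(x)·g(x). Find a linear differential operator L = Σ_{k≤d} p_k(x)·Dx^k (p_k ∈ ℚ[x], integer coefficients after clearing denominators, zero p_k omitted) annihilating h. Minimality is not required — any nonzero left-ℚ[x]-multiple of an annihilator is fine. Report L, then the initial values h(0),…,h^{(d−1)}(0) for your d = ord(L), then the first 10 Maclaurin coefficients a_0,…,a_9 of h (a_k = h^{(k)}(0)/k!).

f: a_k = 0, 3, 0, -9/2, 0, 81/40, 0, -243/560, 0, 243/4480, …
g: a_k = -2, 0, 9, 0, -27/4, 0, 81/40, 0, -729/2240, 0, …
L₀ := L_f ⊗_s L_g (sym. prod.), ord ≤ 4.
L = 36·Dx + Dx^3  (order 3).
h: a_k = 0, -6, 0, 36, 0, -324/5, 0, 1944/35, 0, -972/35, …
ICs: h(0) = 0, h′(0) = -6, h′′(0) = 0.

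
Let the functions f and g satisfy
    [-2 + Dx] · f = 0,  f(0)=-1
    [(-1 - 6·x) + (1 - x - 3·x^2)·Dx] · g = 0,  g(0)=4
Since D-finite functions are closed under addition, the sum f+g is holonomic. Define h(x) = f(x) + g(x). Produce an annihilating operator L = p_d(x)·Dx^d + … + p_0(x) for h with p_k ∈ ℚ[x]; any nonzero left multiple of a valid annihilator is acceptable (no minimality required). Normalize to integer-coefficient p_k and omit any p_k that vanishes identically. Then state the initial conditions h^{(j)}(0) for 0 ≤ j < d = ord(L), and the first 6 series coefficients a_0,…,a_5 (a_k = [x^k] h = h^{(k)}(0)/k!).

f: a_k = -1, -2, -2, -4/3, -2/3, -4/15, …
g: a_k = 4, 4, 16, 28, 76, 160, …
f+g: L₀ = lclm(L_f,L_g), ord ≤ 1+1.
L = (12 + 16·x + 144·x^2 + 72·x^3) + (-4 - 26·x - 74·x^2 + 24·x^3 + 36·x^4)·Dx + (-1 + 9·x + x^2 - 30·x^3 - 18·x^4)·Dx^2  (order 2).
h: a_k = 3, 2, 14, 80/3, 226/3, 2396/15, …
ICs: h(0) = 3, h′(0) = 2.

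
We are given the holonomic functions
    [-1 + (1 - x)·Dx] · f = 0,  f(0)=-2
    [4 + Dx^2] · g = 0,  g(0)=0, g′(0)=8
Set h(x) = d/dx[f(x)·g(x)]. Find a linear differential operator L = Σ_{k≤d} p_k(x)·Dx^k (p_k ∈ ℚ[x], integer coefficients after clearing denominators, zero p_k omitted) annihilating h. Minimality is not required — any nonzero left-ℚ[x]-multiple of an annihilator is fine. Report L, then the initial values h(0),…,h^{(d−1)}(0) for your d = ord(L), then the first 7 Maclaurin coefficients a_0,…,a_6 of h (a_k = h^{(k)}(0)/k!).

f: a_k = -2, -2, -2, -2, -2, -2, -2, …
g: a_k = 0, 8, 0, -16/3, 0, 16/15, 0, …
Product ⇒ symmetric product L₀, ord ≤ 2.
Differentiate: ansatz ord ≤ ord L₀ ⇒ L.
L = (2 - 8·x + 4·x^2) + (-2 + 2·x)·Dx + (1 - 2·x + x^2)·Dx^2  (order 2).
h: a_k = -16, -32, -16, -64/3, -112/3, -224/5, -2288/45, …
ICs: h(0) = -16, h′(0) = -32.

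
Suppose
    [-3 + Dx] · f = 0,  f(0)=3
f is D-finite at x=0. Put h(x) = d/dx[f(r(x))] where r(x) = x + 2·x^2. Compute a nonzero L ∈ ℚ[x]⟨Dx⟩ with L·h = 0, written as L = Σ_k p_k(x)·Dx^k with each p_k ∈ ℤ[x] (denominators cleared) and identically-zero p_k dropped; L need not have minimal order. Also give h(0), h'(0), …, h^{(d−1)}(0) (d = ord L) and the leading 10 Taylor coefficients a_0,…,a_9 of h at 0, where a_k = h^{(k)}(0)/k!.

f: a_k = 3, 9, 27/2, 27/2, 81/8, 243/40, 243/80, 729/560, 2187/4480, 729/4480, …
Substitute x→r, Dx→(1/r')Dx; clear ⇒ L₀.
Differentiate: ansatz ord ≤ ord L₀ ⇒ L.
L = (7 + 24·x + 48·x^2) + (-1 - 4·x)·Dx  (order 1).
h: a_k = 9, 63, 405/2, 1161/2, 9963/8, 99549/40, 338661/80, 760671/112, 6274503/640, 60280767/4480, …
ICs: h(0) = 9.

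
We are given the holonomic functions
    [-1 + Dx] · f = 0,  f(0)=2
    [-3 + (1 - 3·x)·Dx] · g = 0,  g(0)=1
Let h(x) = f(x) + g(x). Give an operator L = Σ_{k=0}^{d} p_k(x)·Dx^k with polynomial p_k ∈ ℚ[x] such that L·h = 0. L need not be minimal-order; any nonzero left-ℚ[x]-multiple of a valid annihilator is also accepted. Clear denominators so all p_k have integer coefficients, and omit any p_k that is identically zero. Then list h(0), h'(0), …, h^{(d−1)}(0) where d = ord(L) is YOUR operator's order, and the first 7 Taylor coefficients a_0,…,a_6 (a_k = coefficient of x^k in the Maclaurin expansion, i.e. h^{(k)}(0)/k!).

f: a_k = 2, 2, 1, 1/3, 1/12, 1/60, 1/360, …
g: a_k = 1, 3, 9, 27, 81, 243, 729, …
h₀=f+g: left-lcm gives L₀, ord ≤ 2.
L = (15 + 9·x) + (-17 - 6·x + 9·x^2)·Dx + (2 - 3·x - 9·x^2)·Dx^2  (order 2).
h: a_k = 3, 5, 10, 82/3, 973/12, 14581/60, 262441/360, …
ICs: h(0) = 3, h′(0) = 5.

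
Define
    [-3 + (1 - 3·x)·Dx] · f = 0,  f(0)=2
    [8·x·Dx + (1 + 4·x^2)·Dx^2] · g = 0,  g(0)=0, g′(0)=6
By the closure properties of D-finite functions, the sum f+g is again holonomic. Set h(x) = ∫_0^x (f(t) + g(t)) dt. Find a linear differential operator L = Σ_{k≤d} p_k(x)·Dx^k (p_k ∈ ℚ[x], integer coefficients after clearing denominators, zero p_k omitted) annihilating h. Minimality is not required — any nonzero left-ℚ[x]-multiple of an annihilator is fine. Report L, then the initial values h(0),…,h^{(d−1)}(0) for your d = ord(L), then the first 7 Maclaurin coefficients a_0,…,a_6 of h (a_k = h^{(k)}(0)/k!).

f: a_k = 2, 6, 18, 54, 162, 486, 1458, …
g: a_k = 0, 6, 0, -8, 0, 96/5, 0, …
Sum ⇒ L₀ = lclm(L_f,L_g) in ℚ(x)⟨Dx⟩.
Integrate: L := L₀·Dx.
L = (-24 + 288·x + 288·x^2)·Dx^2 + (31 - 24·x + 204·x^2 + 288·x^3)·Dx^3 + (-3 + 5·x + 20·x^3 + 48·x^4)·Dx^4  (order 4).
h: a_k = 0, 2, 6, 6, 23/2, 162/5, 421/5, …
ICs: h(0) = 0, h′(0) = 2, h′′(0) = 12, h′′′(0) = 36.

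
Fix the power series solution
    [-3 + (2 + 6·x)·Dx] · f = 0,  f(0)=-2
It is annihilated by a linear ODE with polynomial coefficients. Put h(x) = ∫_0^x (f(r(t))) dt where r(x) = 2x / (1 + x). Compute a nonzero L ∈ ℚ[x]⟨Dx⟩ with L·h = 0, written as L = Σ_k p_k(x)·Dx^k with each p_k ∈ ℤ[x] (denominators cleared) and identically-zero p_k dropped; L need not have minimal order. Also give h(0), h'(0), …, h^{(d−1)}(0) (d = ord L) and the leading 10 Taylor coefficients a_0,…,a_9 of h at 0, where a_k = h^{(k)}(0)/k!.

L = -3·Dx + (1 + 8·x + 7·x^2)·Dx^2  (order 2).
h: a_k = 0, -2, -3, 5, -51/4, 861/20, -1379/8, 6141/8, -234975/64, 3549407/192, …
ICs: h(0) = 0, h′(0) = -2.

f: a_k = -2, -3, 9/4, -27/8, 405/64, -1701/128, 15309/512, -72171/1024, 2814669/16384, -14073345/32768, …
f∘r: x↦r, Dx↦Dx/r' in L_f ⇒ L₀.
Integrate: L := L₀·Dx.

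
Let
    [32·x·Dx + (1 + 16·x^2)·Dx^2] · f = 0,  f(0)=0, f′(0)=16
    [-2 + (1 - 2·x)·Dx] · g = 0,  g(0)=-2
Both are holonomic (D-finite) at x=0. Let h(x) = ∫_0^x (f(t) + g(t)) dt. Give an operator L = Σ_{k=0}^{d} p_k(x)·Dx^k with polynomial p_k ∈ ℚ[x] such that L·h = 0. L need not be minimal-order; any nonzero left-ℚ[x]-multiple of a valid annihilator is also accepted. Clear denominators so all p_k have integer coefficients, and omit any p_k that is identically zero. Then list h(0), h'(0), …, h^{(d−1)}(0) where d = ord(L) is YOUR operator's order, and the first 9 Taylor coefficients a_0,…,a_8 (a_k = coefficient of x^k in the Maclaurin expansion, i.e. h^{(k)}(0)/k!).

f: a_k = 0, 16, 0, -256/3, 0, 4096/5, 0, -65536/7, 0, …
g: a_k = -2, -4, -8, -16, -32, -64, -128, -256, -512, …
Sum ⇒ L₀ = lclm(L_f,L_g) in ℚ(x)⟨Dx⟩.
∫: right-multiply L₀ by Dx.
L = (32 - 256·x - 1536·x^2)·Dx^2 + (-14 + 32·x + 160·x^2 - 1536·x^3)·Dx^3 + (1 + 6·x + 96·x^3 - 256·x^4)·Dx^4  (order 4).
h: a_k = 0, -2, 6, -8/3, -76/3, -32/5, 1888/15, -128/7, -8416/7, …
ICs: h(0) = 0, h′(0) = -2, h′′(0) = 12, h′′′(0) = -16.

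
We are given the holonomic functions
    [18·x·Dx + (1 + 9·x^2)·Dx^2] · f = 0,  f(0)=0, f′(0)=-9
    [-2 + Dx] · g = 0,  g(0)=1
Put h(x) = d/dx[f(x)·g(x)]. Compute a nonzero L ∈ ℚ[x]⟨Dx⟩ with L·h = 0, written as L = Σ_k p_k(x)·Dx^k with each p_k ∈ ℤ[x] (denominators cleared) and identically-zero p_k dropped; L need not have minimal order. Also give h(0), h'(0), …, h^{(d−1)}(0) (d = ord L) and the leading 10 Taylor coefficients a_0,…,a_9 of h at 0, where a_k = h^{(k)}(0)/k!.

L = (-14 - 72·x + 558·x^2 - 648·x^3 + 324·x^4) + (5 + 54·x - 315·x^2 + 486·x^3 - 324·x^4)·Dx + (1 - 9·x + 18·x^2 - 81·x^3 + 81·x^4)·Dx^2  (order 2).
h: a_k = -9, -36, 27, 168, -489, -1548, 23201/5, 94480/7, -301221/7, -37518052/315, …
ICs: h(0) = -9, h′(0) = -36.

f: a_k = 0, -9, 0, 27, 0, -729/5, 0, 6561/7, 0, -6561, …
g: a_k = 1, 2, 2, 4/3, 2/3, 4/15, 4/45, 8/315, 2/315, 4/2835, …
h₀=f·g: eliminate ⇒ L₀, order ≤ 2·1.
Differentiate: ansatz ord ≤ ord L₀ ⇒ L.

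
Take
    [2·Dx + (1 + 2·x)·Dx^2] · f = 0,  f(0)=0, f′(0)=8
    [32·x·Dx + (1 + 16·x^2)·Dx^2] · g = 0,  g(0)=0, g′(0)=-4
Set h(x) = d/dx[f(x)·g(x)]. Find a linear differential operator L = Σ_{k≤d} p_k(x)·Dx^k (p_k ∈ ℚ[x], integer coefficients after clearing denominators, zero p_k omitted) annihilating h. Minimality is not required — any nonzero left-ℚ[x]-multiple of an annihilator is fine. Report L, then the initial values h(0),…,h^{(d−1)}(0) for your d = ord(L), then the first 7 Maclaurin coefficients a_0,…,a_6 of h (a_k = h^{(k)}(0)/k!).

f: a_k = 0, 8, -8, 32/3, -16, 128/5, -128/3, …
g: a_k = 0, -4, 0, 64/3, 0, -1024/5, 0, …
h₀=f·g: eliminate ⇒ L₀, order ≤ 2·2.
Derive L from L₀ (diff closure).
L = (2304 + 8960·x + 114688·x^2 + 552960·x^3 + 983040·x^4 + 851968·x^5 + 1048576·x^7) + (1032 + 14720·x + 111872·x^2 + 616448·x^3 + 1884160·x^4 + 3047424·x^5 + 2293760·x^6 + 1572864·x^7 + 3670016·x^8)·Dx + (72 + 2512·x + 19968·x^2 + 99072·x^3 + 393216·x^4 + 1019904·x^5 + 1572864·x^6 + 1376256·x^7 + 1572864·x^8 + 2097152·x^9)·Dx^2 + (17 + 132·x + 964·x^2 + 4864·x^3 + 18432·x^4 + 55296·x^5 + 129024·x^6 + 196608·x^7 + 196608·x^8 + 262144·x^9 + 262144·x^10)·Dx^3  (order 3).
h: a_k = 0, -64, 96, 512, -1600/3, -136192/15, 154112/15, …
ICs: h(0) = 0, h′(0) = -64, h′′(0) = 192.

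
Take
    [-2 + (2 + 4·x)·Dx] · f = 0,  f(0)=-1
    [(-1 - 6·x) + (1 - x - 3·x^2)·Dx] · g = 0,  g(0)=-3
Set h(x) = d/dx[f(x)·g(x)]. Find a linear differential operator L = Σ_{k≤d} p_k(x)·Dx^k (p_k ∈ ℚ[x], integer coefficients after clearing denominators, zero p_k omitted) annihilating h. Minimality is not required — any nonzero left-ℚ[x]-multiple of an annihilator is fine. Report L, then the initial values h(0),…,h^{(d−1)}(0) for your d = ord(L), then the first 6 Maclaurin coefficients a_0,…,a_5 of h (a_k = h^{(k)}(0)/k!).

L = (9 + 66·x + 165·x^2 + 210·x^3 + 135·x^4) + (-2 - 9·x - 6·x^2 + 38·x^3 + 87·x^4 + 54·x^5)·Dx  (order 1).
h: a_k = 6, 27, 99, 573/2, 3465/4, 18441/8, …
ICs: h(0) = 6.

f: a_k = -1, -1, 1/2, -1/2, 5/8, -7/8, …
g: a_k = -3, -3, -12, -21, -57, -120, …
f·g: L₀ = L_f ⊗_s L_g, ord ≤ 1·1.
h=h₀': d/dx-closure on L₀ ⇒ L.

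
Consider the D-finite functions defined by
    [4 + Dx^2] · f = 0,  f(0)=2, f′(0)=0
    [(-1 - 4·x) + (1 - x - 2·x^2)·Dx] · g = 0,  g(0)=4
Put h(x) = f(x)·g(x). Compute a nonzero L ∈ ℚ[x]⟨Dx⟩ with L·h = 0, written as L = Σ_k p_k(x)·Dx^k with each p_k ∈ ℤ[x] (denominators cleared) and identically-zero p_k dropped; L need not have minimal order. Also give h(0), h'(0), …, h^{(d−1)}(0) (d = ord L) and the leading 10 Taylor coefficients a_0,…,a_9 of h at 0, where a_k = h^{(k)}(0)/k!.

f: a_k = 2, 0, -4, 0, 4/3, 0, -8/45, 0, 4/315, 0, …
g: a_k = 4, 4, 12, 20, 44, 84, 172, 340, 684, 1364, …
Sym-product of L_f,L_g gives L₀ (≤ ord 2).
L = (4·x + 8·x^2) + (2 + 8·x)·Dx + (-1 + x + 2·x^2)·Dx^2  (order 2).
h: a_k = 8, 8, 8, 24, 136/3, 280/3, 8248/45, 16648/45, 232024/315, 155032/105, …
ICs: h(0) = 8, h′(0) = 8.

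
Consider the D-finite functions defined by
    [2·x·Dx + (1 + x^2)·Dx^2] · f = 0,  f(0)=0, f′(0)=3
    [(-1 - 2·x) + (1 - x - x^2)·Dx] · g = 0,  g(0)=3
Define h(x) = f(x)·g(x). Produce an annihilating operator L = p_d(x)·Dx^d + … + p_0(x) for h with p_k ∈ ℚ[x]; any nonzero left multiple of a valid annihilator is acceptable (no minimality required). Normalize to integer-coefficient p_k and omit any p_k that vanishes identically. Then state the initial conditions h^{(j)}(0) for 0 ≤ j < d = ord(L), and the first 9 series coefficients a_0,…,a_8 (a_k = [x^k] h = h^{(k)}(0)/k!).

f: a_k = 0, 3, 0, -1, 0, 3/5, 0, -3/7, 0, …
g: a_k = 3, 3, 6, 9, 15, 24, 39, 63, 102, …
h₀=f·g: eliminate ⇒ L₀, order ≤ 2·1.
L = (2 + 2·x + 6·x^2) + (2 + 2·x + 4·x^2 + 6·x^3)·Dx + (-1 + x + x^3 + x^4)·Dx^2  (order 2).
h: a_k = 0, 9, 9, 15, 24, 204/5, 324/5, 3651/35, 5919/35, …
ICs: h(0) = 0, h′(0) = 9.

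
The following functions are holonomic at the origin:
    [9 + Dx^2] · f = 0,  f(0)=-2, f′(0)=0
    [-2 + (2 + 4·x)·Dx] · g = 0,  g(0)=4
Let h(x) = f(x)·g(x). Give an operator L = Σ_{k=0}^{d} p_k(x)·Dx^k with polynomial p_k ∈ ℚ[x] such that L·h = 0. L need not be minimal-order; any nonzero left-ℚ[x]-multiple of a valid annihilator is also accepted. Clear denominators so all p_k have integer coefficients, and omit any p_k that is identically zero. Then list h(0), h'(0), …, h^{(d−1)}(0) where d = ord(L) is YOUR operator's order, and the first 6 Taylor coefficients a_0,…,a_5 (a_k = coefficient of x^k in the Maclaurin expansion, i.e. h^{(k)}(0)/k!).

f: a_k = -2, 0, 9, 0, -27/4, 0, …
g: a_k = 4, 4, -2, 2, -5/2, 7/2, …
h₀=f·g: eliminate ⇒ L₀, order ≤ 2·1.
L = (12 + 36·x + 36·x^2) + (-2 - 4·x)·Dx + (1 + 4·x + 4·x^2)·Dx^2  (order 2).
h: a_k = -8, -8, 40, 32, -40, -16, …
ICs: h(0) = -8, h′(0) = -8.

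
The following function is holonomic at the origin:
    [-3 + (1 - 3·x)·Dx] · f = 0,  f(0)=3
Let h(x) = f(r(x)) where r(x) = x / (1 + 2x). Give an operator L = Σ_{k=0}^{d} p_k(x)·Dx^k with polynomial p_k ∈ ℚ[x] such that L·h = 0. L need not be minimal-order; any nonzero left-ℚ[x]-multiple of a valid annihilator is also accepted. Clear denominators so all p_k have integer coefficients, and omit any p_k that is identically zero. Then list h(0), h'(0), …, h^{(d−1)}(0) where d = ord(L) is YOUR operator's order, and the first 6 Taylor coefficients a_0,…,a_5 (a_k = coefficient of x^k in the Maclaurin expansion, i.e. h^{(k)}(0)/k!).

L = 3 + (-1 - x + 2·x^2)·Dx  (order 1).
h: a_k = 3, 9, 9, 9, 9, 9, …
ICs: h(0) = 3.

f: a_k = 3, 9, 27, 81, 243, 729, …
Substitute x→r, Dx→(1/r')Dx; clear ⇒ L₀.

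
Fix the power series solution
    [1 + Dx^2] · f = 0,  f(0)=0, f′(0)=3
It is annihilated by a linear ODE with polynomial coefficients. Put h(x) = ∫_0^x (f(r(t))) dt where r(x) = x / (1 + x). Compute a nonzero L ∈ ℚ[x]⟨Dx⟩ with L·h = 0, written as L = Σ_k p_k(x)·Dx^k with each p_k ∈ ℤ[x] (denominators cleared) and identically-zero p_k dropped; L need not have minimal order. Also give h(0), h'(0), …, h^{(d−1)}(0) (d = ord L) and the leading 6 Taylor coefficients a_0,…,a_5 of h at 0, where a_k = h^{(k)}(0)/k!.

f: a_k = 0, 3, 0, -1/2, 0, 1/40, …
L₀ from L_f via x↦r, Dx↦r'^{-1}Dx.
h=∫h₀ ⇒ L = L₀·Dx.
L = Dx + (2 + 6·x + 6·x^2 + 2·x^3)·Dx^2 + (1 + 4·x + 6·x^2 + 4·x^3 + x^4)·Dx^3  (order 3).
h: a_k = 0, 0, 3/2, -1, 5/8, -3/10, …
ICs: h(0) = 0, h′(0) = 0, h′′(0) = 3.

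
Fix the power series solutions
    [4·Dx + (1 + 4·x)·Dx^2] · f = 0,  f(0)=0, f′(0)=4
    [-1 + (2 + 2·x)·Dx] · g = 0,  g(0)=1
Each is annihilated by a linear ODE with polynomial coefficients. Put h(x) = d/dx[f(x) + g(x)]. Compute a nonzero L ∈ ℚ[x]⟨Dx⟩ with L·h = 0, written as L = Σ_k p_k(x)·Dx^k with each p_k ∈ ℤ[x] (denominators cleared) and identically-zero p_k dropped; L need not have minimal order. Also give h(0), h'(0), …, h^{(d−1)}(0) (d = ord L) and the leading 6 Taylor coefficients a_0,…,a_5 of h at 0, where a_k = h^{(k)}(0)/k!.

L = (52 + 16·x) + (125 + 232·x + 80·x^2)·Dx + (14 + 78·x + 96·x^2 + 32·x^3)·Dx^2  (order 2).
h: a_k = 9/2, -65/4, 1027/16, -8197/32, 262179/256, -2097215/512, …
ICs: h(0) = 9/2, h′(0) = -65/4.

f: a_k = 0, 4, -8, 64/3, -64, 1024/5, …
g: a_k = 1, 1/2, -1/8, 1/16, -5/128, 7/256, …
Sum ⇒ L₀ = lclm(L_f,L_g) in ℚ(x)⟨Dx⟩.
Derive L from L₀ (diff closure).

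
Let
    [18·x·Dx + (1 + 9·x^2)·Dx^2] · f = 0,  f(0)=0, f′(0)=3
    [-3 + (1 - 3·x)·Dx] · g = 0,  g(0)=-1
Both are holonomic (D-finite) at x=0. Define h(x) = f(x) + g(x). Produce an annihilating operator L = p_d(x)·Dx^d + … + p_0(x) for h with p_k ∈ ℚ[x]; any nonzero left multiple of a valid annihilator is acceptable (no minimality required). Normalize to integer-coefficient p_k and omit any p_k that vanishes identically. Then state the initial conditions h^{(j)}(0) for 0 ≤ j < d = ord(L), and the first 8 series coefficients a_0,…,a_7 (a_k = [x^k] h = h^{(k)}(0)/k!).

f: a_k = 0, 3, 0, -9, 0, 243/5, 0, -2187/7, …
g: a_k = -1, -3, -9, -27, -81, -243, -729, -2187, …
f+g: L₀ = lclm(L_f,L_g), ord ≤ 2+1.
L = (18 - 216·x - 486·x^2)·Dx + (-12 + 18·x - 108·x^2 - 486·x^3)·Dx^2 + (1 - 81·x^4)·Dx^3  (order 3).
h: a_k = -1, 0, -9, -36, -81, -972/5, -729, -17496/7, …
ICs: h(0) = -1, h′(0) = 0, h′′(0) = -18.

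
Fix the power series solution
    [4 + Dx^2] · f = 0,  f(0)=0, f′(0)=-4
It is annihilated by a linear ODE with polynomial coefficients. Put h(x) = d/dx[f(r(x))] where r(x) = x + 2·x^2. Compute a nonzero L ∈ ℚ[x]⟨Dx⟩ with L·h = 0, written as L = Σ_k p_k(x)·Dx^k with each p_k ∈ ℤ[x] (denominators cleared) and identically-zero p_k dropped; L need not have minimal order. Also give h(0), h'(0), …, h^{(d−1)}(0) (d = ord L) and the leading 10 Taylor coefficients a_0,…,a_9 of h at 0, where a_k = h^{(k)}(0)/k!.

f: a_k = 0, -4, 0, 8/3, 0, -8/15, 0, 16/315, 0, -8/2835, …
Change of var in L_f (x↦r) gives L₀.
h=h₀': d/dx-closure on L₀ ⇒ L.
L = (52 + 64·x + 384·x^2 + 1024·x^3 + 1024·x^4) + (-12 - 48·x)·Dx + (1 + 8·x + 16·x^2)·Dx^2  (order 2).
h: a_k = -4, -16, 8, 64, 472/3, 96, -6704/45, -15104/45, -108872/315, -608/21, …
ICs: h(0) = -4, h′(0) = -16.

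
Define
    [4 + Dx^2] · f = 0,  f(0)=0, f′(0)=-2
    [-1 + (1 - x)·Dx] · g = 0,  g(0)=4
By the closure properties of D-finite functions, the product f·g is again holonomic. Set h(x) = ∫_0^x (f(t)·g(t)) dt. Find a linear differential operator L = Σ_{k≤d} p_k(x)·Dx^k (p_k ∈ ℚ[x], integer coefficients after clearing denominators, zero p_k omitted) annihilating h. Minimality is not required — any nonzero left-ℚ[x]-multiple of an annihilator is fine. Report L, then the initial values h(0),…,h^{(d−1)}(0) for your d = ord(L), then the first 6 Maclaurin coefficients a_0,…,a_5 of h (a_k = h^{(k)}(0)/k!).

f: a_k = 0, -2, 0, 4/3, 0, -4/15, …
g: a_k = 4, 4, 4, 4, 4, 4, …
L₀ := L_f ⊗_s L_g (sym. prod.), ord ≤ 2.
Integrate: L := L₀·Dx.
L = (-4 + 4·x)·Dx + 2·Dx^2 + (-1 + x)·Dx^3  (order 3).
h: a_k = 0, 0, -4, -8/3, -2/3, -8/15, …
ICs: h(0) = 0, h′(0) = 0, h′′(0) = -8.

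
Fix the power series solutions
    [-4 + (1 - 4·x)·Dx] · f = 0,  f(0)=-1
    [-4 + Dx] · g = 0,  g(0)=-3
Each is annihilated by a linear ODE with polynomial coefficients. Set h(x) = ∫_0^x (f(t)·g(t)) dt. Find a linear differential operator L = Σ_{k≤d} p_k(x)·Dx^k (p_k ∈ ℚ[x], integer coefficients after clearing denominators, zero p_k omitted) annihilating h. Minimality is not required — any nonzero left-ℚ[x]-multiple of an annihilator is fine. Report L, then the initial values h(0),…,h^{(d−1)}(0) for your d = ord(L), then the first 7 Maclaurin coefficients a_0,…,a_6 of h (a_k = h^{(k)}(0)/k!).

f: a_k = -1, -4, -16, -64, -256, -1024, -4096, …
g: a_k = -3, -12, -24, -32, -32, -128/5, -256/15, …
L₀ := L_f ⊗_s L_g (sym. prod.), ord ≤ 1.
h=∫₀ˣh₀: take L = L₀·Dx.
L = (8 - 16·x)·Dx + (-1 + 4·x)·Dx^2  (order 2).
h: a_k = 0, 3, 12, 40, 128, 416, 20864/15, …
ICs: h(0) = 0, h′(0) = 3.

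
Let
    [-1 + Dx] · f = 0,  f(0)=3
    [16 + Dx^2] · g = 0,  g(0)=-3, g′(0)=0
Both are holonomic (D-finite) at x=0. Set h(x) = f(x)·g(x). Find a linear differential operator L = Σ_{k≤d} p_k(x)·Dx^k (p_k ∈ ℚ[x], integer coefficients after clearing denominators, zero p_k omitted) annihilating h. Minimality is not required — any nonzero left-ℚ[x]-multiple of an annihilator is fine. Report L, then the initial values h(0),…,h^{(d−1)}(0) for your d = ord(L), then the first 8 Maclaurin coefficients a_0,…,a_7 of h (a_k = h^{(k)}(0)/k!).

f: a_k = 3, 3, 3/2, 1/2, 1/8, 1/40, 1/240, 1/1680, …
g: a_k = -3, 0, 24, 0, -32, 0, 256/15, 0, …
Product ⇒ symmetric product L₀, ord ≤ 2.
L = 17 - 2·Dx + Dx^2  (order 2).
h: a_k = -9, -9, 135/2, 141/2, -483/8, -3363/40, 99/16, 20047/560, …
ICs: h(0) = -9, h′(0) = -9.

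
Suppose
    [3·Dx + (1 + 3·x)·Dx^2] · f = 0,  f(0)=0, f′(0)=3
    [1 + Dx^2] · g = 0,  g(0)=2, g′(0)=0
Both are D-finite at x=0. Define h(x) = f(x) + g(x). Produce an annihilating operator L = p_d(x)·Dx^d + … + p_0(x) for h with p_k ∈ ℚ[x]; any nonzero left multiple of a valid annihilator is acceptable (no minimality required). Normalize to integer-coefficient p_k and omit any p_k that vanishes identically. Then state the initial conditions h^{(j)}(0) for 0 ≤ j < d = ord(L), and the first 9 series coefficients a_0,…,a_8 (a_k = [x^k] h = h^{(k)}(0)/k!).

L = (165 + 18·x + 27·x^2)·Dx + (19 + 63·x + 27·x^2 + 27·x^3)·Dx^2 + (165 + 18·x + 27·x^2)·Dx^3 + (19 + 63·x + 27·x^2 + 27·x^3)·Dx^4  (order 4).
h: a_k = 2, 3, -11/2, 9, -121/6, 243/5, -43741/360, 2187/7, -16533719/20160, …
ICs: h(0) = 2, h′(0) = 3, h′′(0) = -11, h′′′(0) = 54.

f: a_k = 0, 3, -9/2, 9, -81/4, 243/5, -243/2, 2187/7, -6561/8, …
g: a_k = 2, 0, -1, 0, 1/12, 0, -1/360, 0, 1/20160, …
f+g: L₀ = lclm(L_f,L_g), ord ≤ 2+2.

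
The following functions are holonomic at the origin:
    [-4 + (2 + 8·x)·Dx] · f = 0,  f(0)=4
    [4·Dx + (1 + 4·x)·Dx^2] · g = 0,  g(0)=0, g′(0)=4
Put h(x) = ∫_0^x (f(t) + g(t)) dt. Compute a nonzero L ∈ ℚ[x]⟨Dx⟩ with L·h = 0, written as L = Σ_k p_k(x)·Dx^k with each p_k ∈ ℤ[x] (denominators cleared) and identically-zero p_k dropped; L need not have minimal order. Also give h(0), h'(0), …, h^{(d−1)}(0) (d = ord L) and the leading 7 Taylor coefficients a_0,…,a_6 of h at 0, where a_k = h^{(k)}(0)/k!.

f: a_k = 4, 8, -8, 16, -40, 112, -336, …
g: a_k = 0, 4, -8, 64/3, -64, 1024/5, -2048/3, …
Sum ⇒ L₀ = lclm(L_f,L_g) in ℚ(x)⟨Dx⟩.
h=∫₀ˣh₀: take L = L₀·Dx.
L = 8·Dx^2 + (10 + 40·x)·Dx^3 + (1 + 8·x + 16·x^2)·Dx^4  (order 4).
h: a_k = 0, 4, 6, -16/3, 28/3, -104/5, 264/5, …
ICs: h(0) = 0, h′(0) = 4, h′′(0) = 12, h′′′(0) = -32.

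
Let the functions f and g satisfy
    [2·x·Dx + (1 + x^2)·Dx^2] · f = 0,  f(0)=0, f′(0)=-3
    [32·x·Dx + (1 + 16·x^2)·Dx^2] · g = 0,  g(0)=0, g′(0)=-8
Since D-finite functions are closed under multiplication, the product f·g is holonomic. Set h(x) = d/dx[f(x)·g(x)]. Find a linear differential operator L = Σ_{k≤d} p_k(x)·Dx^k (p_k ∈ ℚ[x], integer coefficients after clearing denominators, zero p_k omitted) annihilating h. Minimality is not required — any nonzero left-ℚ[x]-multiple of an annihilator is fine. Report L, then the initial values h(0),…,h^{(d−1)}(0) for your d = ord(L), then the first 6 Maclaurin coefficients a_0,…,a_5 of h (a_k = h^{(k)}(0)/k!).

f: a_k = 0, -3, 0, 1, 0, -3/5, …
g: a_k = 0, -8, 0, 128/3, 0, -2048/5, …
L₀ := L_f ⊗_s L_g (sym. prod.), ord ≤ 4.
Differentiate: ansatz ord ≤ ord L₀ ⇒ L.
L = (-384·x - 10880·x^3 - 16384·x^5 + 34816·x^7 + 98304·x^9) + (-68 - 3916·x^2 - 19584·x^4 - 14336·x^6 + 121856·x^8 + 147456·x^10)·Dx + (-136·x - 2632·x^3 - 6528·x^5 + 16448·x^7 + 69632·x^9 + 49152·x^11)·Dx^2 + (-1 - 34·x^2 - 305·x^4 + 4880·x^8 + 8704·x^10 + 4096·x^12)·Dx^3  (order 3).
h: a_k = 0, 48, 0, -544, 0, 38288/5, …
ICs: h(0) = 0, h′(0) = 48, h′′(0) = 0.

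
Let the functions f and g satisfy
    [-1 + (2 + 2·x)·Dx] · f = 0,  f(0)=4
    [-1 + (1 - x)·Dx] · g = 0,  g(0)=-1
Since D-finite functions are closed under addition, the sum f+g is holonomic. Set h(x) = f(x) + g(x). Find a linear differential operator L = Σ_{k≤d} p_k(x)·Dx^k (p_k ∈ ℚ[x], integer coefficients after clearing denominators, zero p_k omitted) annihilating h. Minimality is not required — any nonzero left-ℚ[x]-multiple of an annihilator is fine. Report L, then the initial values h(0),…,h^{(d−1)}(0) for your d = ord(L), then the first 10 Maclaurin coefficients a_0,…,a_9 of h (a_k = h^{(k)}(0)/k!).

f: a_k = 4, 2, -1/2, 1/4, -5/32, 7/64, -21/256, 33/512, -429/8192, 715/16384, …
g: a_k = -1, -1, -1, -1, -1, -1, -1, -1, -1, -1, …
L₀ := lclm(L_f,L_g); ord L₀ ≤ 1+1.
L = (5 + 3·x) + (-9 - 14·x - 9·x^2)·Dx + (2 + 6·x - 2·x^2 - 6·x^3)·Dx^2  (order 2).
h: a_k = 3, 1, -3/2, -3/4, -37/32, -57/64, -277/256, -479/512, -8621/8192, -15669/16384, …
ICs: h(0) = 3, h′(0) = 1.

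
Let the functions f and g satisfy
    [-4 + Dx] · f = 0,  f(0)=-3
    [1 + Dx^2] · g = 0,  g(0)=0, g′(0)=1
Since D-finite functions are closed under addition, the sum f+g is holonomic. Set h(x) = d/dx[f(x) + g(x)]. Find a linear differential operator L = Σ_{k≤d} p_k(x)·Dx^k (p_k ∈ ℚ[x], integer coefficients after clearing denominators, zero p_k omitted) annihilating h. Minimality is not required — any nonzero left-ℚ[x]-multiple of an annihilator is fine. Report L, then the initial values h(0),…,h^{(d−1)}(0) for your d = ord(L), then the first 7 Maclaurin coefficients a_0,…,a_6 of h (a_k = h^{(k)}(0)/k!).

L = 4 - Dx + 4·Dx^2 - Dx^3  (order 3).
h: a_k = -11, -48, -193/2, -128, -3071/24, -512/5, -49153/720, …
ICs: h(0) = -11, h′(0) = -48, h′′(0) = -193.

f: a_k = -3, -12, -24, -32, -32, -128/5, -256/15, …
g: a_k = 0, 1, 0, -1/6, 0, 1/120, 0, …
Sum ⇒ L₀ = lclm(L_f,L_g) in ℚ(x)⟨Dx⟩.
Differentiate: ansatz ord ≤ ord L₀ ⇒ L.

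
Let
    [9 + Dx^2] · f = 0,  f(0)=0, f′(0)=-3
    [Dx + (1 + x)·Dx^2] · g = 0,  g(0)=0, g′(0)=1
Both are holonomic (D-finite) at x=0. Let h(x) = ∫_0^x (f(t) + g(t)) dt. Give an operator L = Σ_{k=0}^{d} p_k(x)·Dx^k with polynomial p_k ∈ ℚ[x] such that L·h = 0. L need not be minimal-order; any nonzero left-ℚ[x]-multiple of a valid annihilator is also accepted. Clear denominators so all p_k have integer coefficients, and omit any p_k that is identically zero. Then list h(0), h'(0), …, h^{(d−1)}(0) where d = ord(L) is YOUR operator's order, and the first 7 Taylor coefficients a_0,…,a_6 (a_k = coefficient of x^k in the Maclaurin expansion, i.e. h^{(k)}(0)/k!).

f: a_k = 0, -3, 0, 9/2, 0, -81/40, 0, …
g: a_k = 0, 1, -1/2, 1/3, -1/4, 1/5, -1/6, …
Sum ⇒ L₀ = lclm(L_f,L_g) in ℚ(x)⟨Dx⟩.
h=∫₀ˣh₀: take L = L₀·Dx.
L = (135 + 162·x + 81·x^2)·Dx^2 + (99 + 261·x + 243·x^2 + 81·x^3)·Dx^3 + (15 + 18·x + 9·x^2)·Dx^4 + (11 + 29·x + 27·x^2 + 9·x^3)·Dx^5  (order 5).
h: a_k = 0, 0, -1, -1/6, 29/24, -1/20, -73/240, …
ICs: h(0) = 0, h′(0) = 0, h′′(0) = -2, h′′′(0) = -1, h′′′′(0) = 29.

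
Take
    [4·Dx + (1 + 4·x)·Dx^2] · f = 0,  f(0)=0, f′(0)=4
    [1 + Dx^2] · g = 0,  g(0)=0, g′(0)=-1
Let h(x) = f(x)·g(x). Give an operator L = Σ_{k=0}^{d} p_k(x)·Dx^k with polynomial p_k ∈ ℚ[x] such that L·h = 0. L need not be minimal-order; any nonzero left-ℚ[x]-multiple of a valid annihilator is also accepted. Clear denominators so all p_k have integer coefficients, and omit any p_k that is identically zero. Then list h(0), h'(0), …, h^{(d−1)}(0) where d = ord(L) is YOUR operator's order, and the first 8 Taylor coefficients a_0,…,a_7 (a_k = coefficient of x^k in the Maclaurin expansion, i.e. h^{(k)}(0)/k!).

L = (-147 - 144·x - 224·x^2 + 256·x^3 + 256·x^4) + (-56 - 160·x + 384·x^2 + 512·x^3)·Dx + (-150 - 160·x - 192·x^2 + 512·x^3 + 512·x^4)·Dx^2 + (-56 - 160·x + 384·x^2 + 512·x^3)·Dx^3 + (-3 - 16·x + 32·x^2 + 256·x^3 + 256·x^4)·Dx^4  (order 4).
h: a_k = 0, 0, -4, 8, -62/3, 188/3, -3623/18, 10081/15, …
ICs: h(0) = 0, h′(0) = 0, h′′(0) = -8, h′′′(0) = 48.

f: a_k = 0, 4, -8, 64/3, -64, 1024/5, -2048/3, 16384/7, …
g: a_k = 0, -1, 0, 1/6, 0, -1/120, 0, 1/5040, …
L₀ := L_f ⊗_s L_g (sym. prod.), ord ≤ 4.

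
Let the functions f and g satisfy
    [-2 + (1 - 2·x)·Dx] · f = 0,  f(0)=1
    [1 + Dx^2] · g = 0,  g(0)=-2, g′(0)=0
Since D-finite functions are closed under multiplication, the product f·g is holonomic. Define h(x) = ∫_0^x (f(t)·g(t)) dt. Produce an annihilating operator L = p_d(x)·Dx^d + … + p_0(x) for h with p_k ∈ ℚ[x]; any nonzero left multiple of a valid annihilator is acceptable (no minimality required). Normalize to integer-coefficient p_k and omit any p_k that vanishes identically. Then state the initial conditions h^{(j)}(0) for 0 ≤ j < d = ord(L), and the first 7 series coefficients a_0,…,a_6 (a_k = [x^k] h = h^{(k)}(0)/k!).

L = (-1 + 2·x)·Dx + 4·Dx^2 + (-1 + 2·x)·Dx^3  (order 3).
h: a_k = 0, -2, -2, -7/3, -7/2, -337/60, -337/36, …
ICs: h(0) = 0, h′(0) = -2, h′′(0) = -4.

f: a_k = 1, 2, 4, 8, 16, 32, 64, …
g: a_k = -2, 0, 1, 0, -1/12, 0, 1/360, …
h₀=f·g: eliminate ⇒ L₀, order ≤ 1·2.
h=∫₀ˣh₀: take L = L₀·Dx.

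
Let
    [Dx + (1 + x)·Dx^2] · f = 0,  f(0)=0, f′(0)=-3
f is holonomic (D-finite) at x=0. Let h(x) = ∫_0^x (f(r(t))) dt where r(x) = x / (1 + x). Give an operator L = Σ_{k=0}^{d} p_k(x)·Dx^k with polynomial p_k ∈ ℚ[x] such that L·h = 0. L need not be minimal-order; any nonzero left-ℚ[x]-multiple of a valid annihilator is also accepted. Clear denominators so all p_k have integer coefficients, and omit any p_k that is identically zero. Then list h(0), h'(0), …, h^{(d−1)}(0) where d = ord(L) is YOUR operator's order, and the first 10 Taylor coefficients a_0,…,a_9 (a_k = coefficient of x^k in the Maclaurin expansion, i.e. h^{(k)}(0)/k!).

f: a_k = 0, -3, 3/2, -1, 3/4, -3/5, 1/2, -3/7, 3/8, -1/3, …
f∘r: x↦r, Dx↦Dx/r' in L_f ⇒ L₀.
∫: right-multiply L₀ by Dx.
L = (3 + 4·x)·Dx^2 + (1 + 3·x + 2·x^2)·Dx^3  (order 3).
h: a_k = 0, 0, -3/2, 3/2, -7/4, 9/4, -31/10, 9/2, -381/56, 85/8, …
ICs: h(0) = 0, h′(0) = 0, h′′(0) = -3.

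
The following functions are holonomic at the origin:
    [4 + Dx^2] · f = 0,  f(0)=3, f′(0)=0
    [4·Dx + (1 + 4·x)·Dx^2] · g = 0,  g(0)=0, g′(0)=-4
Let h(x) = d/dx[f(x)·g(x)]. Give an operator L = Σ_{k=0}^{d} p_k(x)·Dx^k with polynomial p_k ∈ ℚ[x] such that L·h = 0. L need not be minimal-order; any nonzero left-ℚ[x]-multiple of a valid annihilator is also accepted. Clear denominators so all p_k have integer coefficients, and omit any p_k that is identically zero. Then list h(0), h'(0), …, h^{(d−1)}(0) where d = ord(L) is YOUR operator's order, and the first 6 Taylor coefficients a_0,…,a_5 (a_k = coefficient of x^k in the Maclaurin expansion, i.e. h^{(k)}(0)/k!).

L = (-832 - 992·x - 5568·x^2 - 12288·x^3 - 2048·x^4 + 24576·x^5 + 16384·x^6) + (-264 - 1568·x - 2560·x^2 + 10240·x^4 + 8192·x^5)·Dx + (-220 - 368·x - 1760·x^2 - 3072·x^3 + 2048·x^4 + 12288·x^5 + 8192·x^6)·Dx^2 + (-66 - 392·x - 640·x^2 + 2560·x^4 + 2048·x^5)·Dx^3 + (-3 - 30·x - 92·x^2 + 640·x^4 + 1536·x^5 + 1024·x^6)·Dx^4  (order 4).
h: a_k = -12, 48, -120, 576, -2472, 10080, …
ICs: h(0) = -12, h′(0) = 48, h′′(0) = -240, h′′′(0) = 3456.

f: a_k = 3, 0, -6, 0, 2, 0, …
g: a_k = 0, -4, 8, -64/3, 64, -1024/5, …
Sym-product of L_f,L_g gives L₀ (≤ ord 4).
Derive L from L₀ (diff closure).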